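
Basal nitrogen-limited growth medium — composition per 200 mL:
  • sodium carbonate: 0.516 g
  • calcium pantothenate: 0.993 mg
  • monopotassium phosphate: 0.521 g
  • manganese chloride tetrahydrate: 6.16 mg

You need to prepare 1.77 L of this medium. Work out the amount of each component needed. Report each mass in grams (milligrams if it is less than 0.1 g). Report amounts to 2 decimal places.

Ratio of target to recipe volume: 1770 / 200 = 8.85.
sodium carbonate: 0.516 g × (1770 mL / 200 mL) = 4.57 g
calcium pantothenate: 0.993 mg × (1770 mL / 200 mL) = 8.79 mg
monopotassium phosphate: 0.521 g × (1770 mL / 200 mL) = 4.61 g
manganese chloride tetrahydrate: 6.16 mg × (1770 mL / 200 mL) = 54.52 mg

sodium carbonate 4.57 g; calcium pantothenate 8.79 mg; monopotassium phosphate 4.61 g; manganese chloride tetrahydrate 54.52 mg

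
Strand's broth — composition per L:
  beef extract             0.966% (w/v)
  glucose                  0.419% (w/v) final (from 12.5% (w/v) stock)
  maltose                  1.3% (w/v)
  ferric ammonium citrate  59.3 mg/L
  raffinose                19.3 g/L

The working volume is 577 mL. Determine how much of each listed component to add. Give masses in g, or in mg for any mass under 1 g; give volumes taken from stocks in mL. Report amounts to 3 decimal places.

beef extract 5.574 g; glucose 19.341 mL; maltose 7.501 g; ferric ammonium citrate 34.216 mg; raffinose 11.136 g

Scale factor relative to 1 L: 0.577.
beef extract: 0.966% w/v = 9.66 g/L → 9.66 × 0.577 L = 5.574 g
glucose: C1V1 = C2V2 → 0.419% ÷ 12.5% × 577 mL = 19.341 mL
maltose: 1.3% w/v = 13 g/L → 13 × 0.577 L = 7.501 g
ferric ammonium citrate: 59.3 mg/L × 0.577 L = 34.216 mg
raffinose: 19.3 g/L × 0.577 L = 11.136 g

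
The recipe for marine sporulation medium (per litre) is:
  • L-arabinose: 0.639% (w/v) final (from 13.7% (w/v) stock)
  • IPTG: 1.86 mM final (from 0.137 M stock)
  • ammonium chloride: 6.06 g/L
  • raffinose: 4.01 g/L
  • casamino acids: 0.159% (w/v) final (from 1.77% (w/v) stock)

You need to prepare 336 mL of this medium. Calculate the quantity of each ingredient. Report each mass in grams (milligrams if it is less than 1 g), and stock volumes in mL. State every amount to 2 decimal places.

Scale factor relative to 1 L: 0.336.
L-arabinose: dilute stock: 0.639% ÷ 13.7% × 336 mL = 15.67 mL
IPTG: V = C2·V2/C1 = 1.86 mM × 336 mL ÷ 137 mM = 4.56 mL
ammonium chloride: 6.06 g/L × 0.336 L = 2.04 g
raffinose: 4.01 g/L × 0.336 L = 1.35 g
casamino acids: V = C2·V2/C1 = 0.159% ÷ 1.77% × 336 mL = 30.18 mL

L-arabinose 15.67 mL; IPTG 4.56 mL; ammonium chloride 2.04 g; raffinose 1.35 g; casamino acids 30.18 mL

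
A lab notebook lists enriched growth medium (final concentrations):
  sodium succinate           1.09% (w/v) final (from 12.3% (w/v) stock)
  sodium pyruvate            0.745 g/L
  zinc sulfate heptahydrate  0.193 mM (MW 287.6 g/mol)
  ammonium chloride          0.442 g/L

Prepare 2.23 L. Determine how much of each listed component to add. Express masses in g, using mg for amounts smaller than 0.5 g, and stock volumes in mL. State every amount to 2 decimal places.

sodium succinate 197.62 mL; sodium pyruvate 1.66 g; zinc sulfate heptahydrate 123.78 mg; ammonium chloride 0.99 g

Working volume: 2.23 L.
sodium succinate: dilute stock: 1.09% ÷ 12.3% × 2230 mL = 197.62 mL
sodium pyruvate: 0.745 g/L × 2.23 L = 1.66 g
zinc sulfate heptahydrate: 0.193 mmol/L × 287.6 mg/mmol × 2.23 L = 123.78 mg
ammonium chloride: 0.442 g/L × 2.23 L = 0.99 g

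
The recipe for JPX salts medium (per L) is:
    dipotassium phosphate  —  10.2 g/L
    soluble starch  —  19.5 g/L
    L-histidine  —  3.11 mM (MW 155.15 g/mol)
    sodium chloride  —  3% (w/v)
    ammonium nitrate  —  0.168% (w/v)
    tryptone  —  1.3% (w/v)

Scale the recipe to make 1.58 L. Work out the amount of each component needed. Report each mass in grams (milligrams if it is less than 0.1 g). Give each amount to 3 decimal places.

dipotassium phosphate 16.116 g; soluble starch 30.810 g; L-histidine 0.762 g; sodium chloride 47.400 g; ammonium nitrate 2.654 g; tryptone 20.540 g

Scale factor relative to 1 L: 1.58.
dipotassium phosphate: 10.2 g/L × 1.58 L = 16.116 g
soluble starch: 19.5 g/L × 1.58 L = 30.810 g
L-histidine: 3.11 mmol/L × 155.15 g/mol × 1.58 L ÷ 1000 = 0.762 g
sodium chloride: 3 g per 100 mL × 1580 mL ÷ 100 = 47.400 g
ammonium nitrate: 0.168 g per 100 mL × 1580 mL ÷ 100 = 2.654 g
tryptone: 1.3% w/v = 13 g/L → 13 × 1.58 L = 20.540 g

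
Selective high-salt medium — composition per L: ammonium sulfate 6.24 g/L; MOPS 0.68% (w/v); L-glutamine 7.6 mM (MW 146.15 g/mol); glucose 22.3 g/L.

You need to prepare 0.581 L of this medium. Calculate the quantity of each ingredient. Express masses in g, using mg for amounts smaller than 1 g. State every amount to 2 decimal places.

ammonium sulfate 3.63 g; MOPS 3.95 g; L-glutamine 645.34 mg; glucose 12.96 g

Scale factor relative to 1 L: 0.581.
ammonium sulfate: 6.24 g/L × 0.581 L = 3.63 g
MOPS: 0.68 g per 100 mL × 581 mL ÷ 100 = 3.95 g
L-glutamine: 7.6 mmol/L × 146.15 mg/mmol × 0.581 L = 645.34 mg
glucose: 22.3 g/L × 0.581 L = 12.96 g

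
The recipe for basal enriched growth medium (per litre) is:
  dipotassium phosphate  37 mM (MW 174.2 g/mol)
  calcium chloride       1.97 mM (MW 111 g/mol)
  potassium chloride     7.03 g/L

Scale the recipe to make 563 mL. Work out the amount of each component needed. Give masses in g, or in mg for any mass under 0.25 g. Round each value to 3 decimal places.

Target volume = 563 mL = 0.563 L.
dipotassium phosphate: 37 mmol/L × 174.2 g/mol × 0.563 L ÷ 1000 = 3.629 g
calcium chloride: 1.97 mmol/L × 111 mg/mmol × 0.563 L = 123.111 mg
potassium chloride: 7.03 g/L × 0.563 L = 3.958 g

dipotassium phosphate 3.629 g; calcium chloride 123.111 mg; potassium chloride 3.958 g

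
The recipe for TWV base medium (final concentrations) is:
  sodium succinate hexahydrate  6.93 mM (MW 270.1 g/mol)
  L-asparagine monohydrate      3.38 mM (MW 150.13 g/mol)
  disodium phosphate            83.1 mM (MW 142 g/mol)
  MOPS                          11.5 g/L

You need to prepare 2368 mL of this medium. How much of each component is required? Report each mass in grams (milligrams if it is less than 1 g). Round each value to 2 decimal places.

sodium succinate hexahydrate 4.43 g; L-asparagine monohydrate 1.20 g; disodium phosphate 27.94 g; MOPS 27.23 g

Working volume: 2368 mL = 2.368 L.
sodium succinate hexahydrate: 6.93 mmol/L × 270.1 g/mol × 2.368 L ÷ 1000 = 4.43 g
L-asparagine monohydrate: 3.38 mmol/L × 150.13 g/mol × 2.368 L ÷ 1000 = 1.20 g
disodium phosphate: 83.1 mmol/L × 142 g/mol × 2.368 L ÷ 1000 = 27.94 g
MOPS: 11.5 g/L × 2.368 L = 27.23 g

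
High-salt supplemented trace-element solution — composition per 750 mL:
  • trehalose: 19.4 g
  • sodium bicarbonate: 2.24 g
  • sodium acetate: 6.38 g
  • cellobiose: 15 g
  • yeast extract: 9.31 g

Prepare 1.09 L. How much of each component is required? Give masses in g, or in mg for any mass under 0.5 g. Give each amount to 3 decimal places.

Ratio of target to recipe volume: 1090 / 750 = 1.45333.
trehalose: 19.4 g × (1090 mL / 750 mL) = 28.195 g
sodium bicarbonate: 2.24 g × (1090 mL / 750 mL) = 3.255 g
sodium acetate: 6.38 g × (1090 mL / 750 mL) = 9.272 g
cellobiose: 15 g × (1090 mL / 750 mL) = 21.800 g
yeast extract: 9.31 g × (1090 mL / 750 mL) = 13.531 g

trehalose 28.195 g; sodium bicarbonate 3.255 g; sodium acetate 9.272 g; cellobiose 21.800 g; yeast extract 13.531 g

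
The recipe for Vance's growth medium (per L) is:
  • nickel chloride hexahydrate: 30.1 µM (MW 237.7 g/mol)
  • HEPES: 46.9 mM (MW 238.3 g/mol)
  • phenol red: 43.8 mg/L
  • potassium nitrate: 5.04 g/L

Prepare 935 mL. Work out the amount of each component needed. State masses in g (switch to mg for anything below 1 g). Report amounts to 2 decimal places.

nickel chloride hexahydrate 6.69 mg; HEPES 10.45 g; phenol red 40.95 mg; potassium nitrate 4.71 g

Working volume: 935 mL = 0.935 L.
nickel chloride hexahydrate: 30.1 µmol/L × 237.7 g/mol × 0.935 L ÷ 1000 = 6.69 mg
HEPES: 46.9 mmol/L × 238.3 g/mol × 0.935 L ÷ 1000 = 10.45 g
phenol red: 43.8 mg/L × 0.935 L = 40.95 mg
potassium nitrate: 5.04 g/L × 0.935 L = 4.71 g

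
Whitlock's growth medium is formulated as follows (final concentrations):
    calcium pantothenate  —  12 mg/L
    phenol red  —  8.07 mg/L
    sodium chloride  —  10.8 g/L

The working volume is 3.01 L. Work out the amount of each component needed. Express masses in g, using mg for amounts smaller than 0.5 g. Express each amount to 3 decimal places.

Scale factor relative to 1 L: 3.01.
calcium pantothenate: 12 mg/L × 3.01 L = 36.120 mg
phenol red: 8.07 mg/L × 3.01 L = 24.291 mg
sodium chloride: 10.8 g/L × 3.01 L = 32.508 g

calcium pantothenate 36.120 mg; phenol red 24.291 mg; sodium chloride 32.508 g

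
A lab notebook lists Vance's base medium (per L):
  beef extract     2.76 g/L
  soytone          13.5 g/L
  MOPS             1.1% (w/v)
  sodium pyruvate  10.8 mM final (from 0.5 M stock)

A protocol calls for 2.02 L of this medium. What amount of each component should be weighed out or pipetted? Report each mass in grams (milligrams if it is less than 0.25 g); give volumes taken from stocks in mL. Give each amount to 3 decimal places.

beef extract 5.575 g; soytone 27.270 g; MOPS 22.220 g; sodium pyruvate 43.632 mL

Working volume: 2.02 L.
beef extract: 2.76 g/L × 2.02 L = 5.575 g
soytone: 13.5 g/L × 2.02 L = 27.270 g
MOPS: 1.1 g per 100 mL × 2020 mL ÷ 100 = 22.220 g
sodium pyruvate: V = C2·V2/C1 = 10.8 mM × 2020 mL ÷ 500 mM = 43.632 mL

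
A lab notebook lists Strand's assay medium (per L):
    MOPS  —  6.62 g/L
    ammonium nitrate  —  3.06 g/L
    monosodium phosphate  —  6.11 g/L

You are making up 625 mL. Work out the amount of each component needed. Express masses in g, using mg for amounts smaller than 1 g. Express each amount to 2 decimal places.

MOPS 4.14 g; ammonium nitrate 1.91 g; monosodium phosphate 3.82 g

Working volume: 625 mL = 0.625 L.
MOPS: 6.62 g/L × 0.625 L = 4.14 g
ammonium nitrate: 3.06 g/L × 0.625 L = 1.91 g
monosodium phosphate: 6.11 g/L × 0.625 L = 3.82 g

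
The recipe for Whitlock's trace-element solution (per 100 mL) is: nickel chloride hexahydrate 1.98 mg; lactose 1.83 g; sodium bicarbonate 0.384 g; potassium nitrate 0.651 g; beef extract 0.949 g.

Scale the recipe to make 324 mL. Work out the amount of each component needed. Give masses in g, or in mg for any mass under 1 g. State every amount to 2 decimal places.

nickel chloride hexahydrate 6.42 mg; lactose 5.93 g; sodium bicarbonate 1.24 g; potassium nitrate 2.11 g; beef extract 3.07 g

Scale factor = 324 mL / 100 mL = 3.24.
nickel chloride hexahydrate: 1.98 mg × (324 mL / 100 mL) = 6.42 mg
lactose: 1.83 g × (324 mL / 100 mL) = 5.93 g
sodium bicarbonate: 0.384 g × (324 mL / 100 mL) = 1.24 g
potassium nitrate: 0.651 g × (324 mL / 100 mL) = 2.11 g
beef extract: 0.949 g × (324 mL / 100 mL) = 3.07 g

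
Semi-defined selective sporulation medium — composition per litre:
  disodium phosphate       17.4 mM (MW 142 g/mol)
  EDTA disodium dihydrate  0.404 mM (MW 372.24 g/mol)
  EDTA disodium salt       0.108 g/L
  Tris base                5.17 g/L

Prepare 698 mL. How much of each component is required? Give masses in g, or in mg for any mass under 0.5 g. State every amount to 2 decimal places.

disodium phosphate 1.72 g; EDTA disodium dihydrate 104.97 mg; EDTA disodium salt 75.38 mg; Tris base 3.61 g

Working volume: 698 mL = 0.698 L.
disodium phosphate: 17.4 mmol/L × 142 g/mol × 0.698 L ÷ 1000 = 1.72 g
EDTA disodium dihydrate: 0.404 mmol/L × 372.24 mg/mmol × 0.698 L = 104.97 mg
EDTA disodium salt: 0.108 g/L × 0.698 L = 0.075384 g = 75.38 mg
Tris base: 5.17 g/L × 0.698 L = 3.61 g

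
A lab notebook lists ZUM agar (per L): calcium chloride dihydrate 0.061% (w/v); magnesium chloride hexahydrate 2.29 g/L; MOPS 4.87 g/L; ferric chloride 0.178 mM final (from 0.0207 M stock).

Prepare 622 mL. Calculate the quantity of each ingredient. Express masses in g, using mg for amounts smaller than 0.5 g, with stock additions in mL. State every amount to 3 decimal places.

calcium chloride dihydrate 379.420 mg; magnesium chloride hexahydrate 1.424 g; MOPS 3.029 g; ferric chloride 5.349 mL

Target volume = 622 mL = 0.622 L.
calcium chloride dihydrate: 0.061% w/v = 0.61 g/L → 0.61 × 0.622 L = 0.37942 g = 379.420 mg
magnesium chloride hexahydrate: 2.29 g/L × 0.622 L = 1.424 g
MOPS: 4.87 g/L × 0.622 L = 3.029 g
ferric chloride: dilute stock: 0.178 mM × 622 mL ÷ 20.7 mM = 5.349 mL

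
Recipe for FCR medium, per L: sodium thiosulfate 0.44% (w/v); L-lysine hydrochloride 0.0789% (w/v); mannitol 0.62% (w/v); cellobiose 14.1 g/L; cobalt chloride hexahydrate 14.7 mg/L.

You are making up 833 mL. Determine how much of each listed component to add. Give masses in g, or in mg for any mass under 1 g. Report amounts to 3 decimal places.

Working volume: 833 mL = 0.833 L.
sodium thiosulfate: 0.44% w/v = 4.4 g/L → 4.4 × 0.833 L = 3.665 g
L-lysine hydrochloride: 0.0789% w/v = 0.789 g/L → 0.789 × 0.833 L = 0.657237 g = 657.237 mg
mannitol: 0.62% w/v = 6.2 g/L → 6.2 × 0.833 L = 5.165 g
cellobiose: 14.1 g/L × 0.833 L = 11.745 g
cobalt chloride hexahydrate: 14.7 mg/L × 0.833 L = 12.245 mg

sodium thiosulfate 3.665 g; L-lysine hydrochloride 657.237 mg; mannitol 5.165 g; cellobiose 11.745 g; cobalt chloride hexahydrate 12.245 mg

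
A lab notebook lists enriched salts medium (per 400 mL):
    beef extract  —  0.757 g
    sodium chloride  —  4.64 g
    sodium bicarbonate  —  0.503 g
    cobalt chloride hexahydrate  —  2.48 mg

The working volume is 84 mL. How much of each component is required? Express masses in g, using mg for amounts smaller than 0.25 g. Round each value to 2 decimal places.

Ratio of target to recipe volume: 84 / 400 = 0.21.
beef extract: 0.757 g × (84 mL / 400 mL) = 0.15897 g = 158.97 mg
sodium chloride: 4.64 g × (84 mL / 400 mL) = 0.97 g
sodium bicarbonate: 0.503 g × (84 mL / 400 mL) = 0.10563 g = 105.63 mg
cobalt chloride hexahydrate: 2.48 mg × (84 mL / 400 mL) = 0.52 mg

beef extract 158.97 mg; sodium chloride 0.97 g; sodium bicarbonate 105.63 mg; cobalt chloride hexahydrate 0.52 mg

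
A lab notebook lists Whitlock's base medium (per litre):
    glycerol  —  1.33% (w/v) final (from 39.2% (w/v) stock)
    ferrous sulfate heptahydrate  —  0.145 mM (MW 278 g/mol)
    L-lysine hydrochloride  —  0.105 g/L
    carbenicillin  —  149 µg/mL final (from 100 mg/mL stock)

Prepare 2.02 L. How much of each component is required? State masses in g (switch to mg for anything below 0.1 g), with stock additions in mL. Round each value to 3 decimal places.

glycerol 68.536 mL; ferrous sulfate heptahydrate 81.426 mg; L-lysine hydrochloride 0.212 g; carbenicillin 3.010 mL

Scale factor relative to 1 L: 2.02.
glycerol: V = C2·V2/C1 = 1.33% ÷ 39.2% × 2020 mL = 68.536 mL
ferrous sulfate heptahydrate: 0.145 mmol/L × 278 mg/mmol × 2.02 L = 81.426 mg
L-lysine hydrochloride: 0.105 g/L × 2.02 L = 0.212 g
carbenicillin: V = C2·V2/C1 = 149 µg/mL × 2020 mL ÷ 100000 µg/mL = 3.010 mL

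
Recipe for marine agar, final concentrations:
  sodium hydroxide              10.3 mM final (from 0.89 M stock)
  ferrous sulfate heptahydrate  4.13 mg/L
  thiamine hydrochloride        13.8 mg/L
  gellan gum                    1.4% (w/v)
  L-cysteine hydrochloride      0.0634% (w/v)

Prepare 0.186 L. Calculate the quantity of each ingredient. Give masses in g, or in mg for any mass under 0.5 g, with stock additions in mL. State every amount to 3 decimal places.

sodium hydroxide 2.153 mL; ferrous sulfate heptahydrate 0.768 mg; thiamine hydrochloride 2.567 mg; gellan gum 2.604 g; L-cysteine hydrochloride 117.924 mg

Working volume: 0.186 L.
sodium hydroxide: dilute stock: 10.3 mM × 186 mL ÷ 890 mM = 2.153 mL
ferrous sulfate heptahydrate: 4.13 mg/L × 0.186 L = 0.768 mg
thiamine hydrochloride: 13.8 mg/L × 0.186 L = 2.567 mg
gellan gum: 1.4 g per 100 mL × 186 mL ÷ 100 = 2.604 g
L-cysteine hydrochloride: 0.0634 g per 100 mL × 186 mL ÷ 100 = 0.117924 g = 117.924 mg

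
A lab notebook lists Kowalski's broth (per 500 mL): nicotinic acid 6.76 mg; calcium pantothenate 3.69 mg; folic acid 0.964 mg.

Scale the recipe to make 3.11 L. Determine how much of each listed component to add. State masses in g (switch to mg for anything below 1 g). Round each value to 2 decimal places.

nicotinic acid 42.05 mg; calcium pantothenate 22.95 mg; folic acid 6.00 mg

Ratio of target to recipe volume: 3110 / 500 = 6.22.
nicotinic acid: 6.76 mg × (3110 mL / 500 mL) = 42.05 mg
calcium pantothenate: 3.69 mg × (3110 mL / 500 mL) = 22.95 mg
folic acid: 0.964 mg × (3110 mL / 500 mL) = 6.00 mg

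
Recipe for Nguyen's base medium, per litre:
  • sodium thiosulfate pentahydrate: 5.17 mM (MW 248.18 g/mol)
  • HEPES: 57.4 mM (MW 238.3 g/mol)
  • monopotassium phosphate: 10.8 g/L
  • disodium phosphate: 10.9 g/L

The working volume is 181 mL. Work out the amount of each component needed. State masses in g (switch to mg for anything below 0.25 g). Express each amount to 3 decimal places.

Target volume = 181 mL = 0.181 L.
sodium thiosulfate pentahydrate: 5.17 mmol/L × 248.18 mg/mmol × 0.181 L = 232.239 mg
HEPES: 57.4 mmol/L × 238.3 g/mol × 0.181 L ÷ 1000 = 2.476 g
monopotassium phosphate: 10.8 g/L × 0.181 L = 1.955 g
disodium phosphate: 10.9 g/L × 0.181 L = 1.973 g

sodium thiosulfate pentahydrate 232.239 mg; HEPES 2.476 g; monopotassium phosphate 1.955 g; disodium phosphate 1.973 g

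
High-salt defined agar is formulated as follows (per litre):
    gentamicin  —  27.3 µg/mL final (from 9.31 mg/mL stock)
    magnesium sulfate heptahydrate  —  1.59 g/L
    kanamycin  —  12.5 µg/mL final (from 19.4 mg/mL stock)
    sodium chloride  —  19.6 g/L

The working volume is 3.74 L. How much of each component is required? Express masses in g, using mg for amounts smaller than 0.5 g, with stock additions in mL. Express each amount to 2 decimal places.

gentamicin 10.97 mL; magnesium sulfate heptahydrate 5.95 g; kanamycin 2.41 mL; sodium chloride 73.30 g

Working volume: 3.74 L.
gentamicin: V = C2·V2/C1 = 27.3 µg/mL × 3740 mL ÷ 9310 µg/mL = 10.97 mL
magnesium sulfate heptahydrate: 1.59 g/L × 3.74 L = 5.95 g
kanamycin: V = C2·V2/C1 = 12.5 µg/mL × 3740 mL ÷ 19400 µg/mL = 2.41 mL
sodium chloride: 19.6 g/L × 3.74 L = 73.30 g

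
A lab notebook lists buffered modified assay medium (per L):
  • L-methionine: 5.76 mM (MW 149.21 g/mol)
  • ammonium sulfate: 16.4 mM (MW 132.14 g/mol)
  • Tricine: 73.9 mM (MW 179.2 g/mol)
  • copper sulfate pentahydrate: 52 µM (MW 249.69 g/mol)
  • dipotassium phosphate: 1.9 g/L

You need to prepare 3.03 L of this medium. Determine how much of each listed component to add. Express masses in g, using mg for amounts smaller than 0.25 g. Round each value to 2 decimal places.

Working volume: 3.03 L.
L-methionine: 5.76 mmol/L × 149.21 g/mol × 3.03 L ÷ 1000 = 2.60 g
ammonium sulfate: 16.4 mmol/L × 132.14 g/mol × 3.03 L ÷ 1000 = 6.57 g
Tricine: 73.9 mmol/L × 179.2 g/mol × 3.03 L ÷ 1000 = 40.13 g
copper sulfate pentahydrate: 52 µmol/L × 249.69 g/mol × 3.03 L ÷ 1000 = 39.34 mg
dipotassium phosphate: 1.9 g/L × 3.03 L = 5.76 g

L-methionine 2.60 g; ammonium sulfate 6.57 g; Tricine 40.13 g; copper sulfate pentahydrate 39.34 mg; dipotassium phosphate 5.76 g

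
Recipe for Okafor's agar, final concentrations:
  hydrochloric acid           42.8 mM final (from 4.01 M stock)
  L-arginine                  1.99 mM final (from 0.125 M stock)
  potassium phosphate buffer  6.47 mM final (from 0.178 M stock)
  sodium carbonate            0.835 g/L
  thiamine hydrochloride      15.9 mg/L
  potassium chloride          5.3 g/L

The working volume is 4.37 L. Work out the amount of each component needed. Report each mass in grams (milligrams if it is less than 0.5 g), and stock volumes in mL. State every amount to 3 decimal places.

hydrochloric acid 46.642 mL; L-arginine 69.570 mL; potassium phosphate buffer 158.842 mL; sodium carbonate 3.649 g; thiamine hydrochloride 69.483 mg; potassium chloride 23.161 g

Scale factor relative to 1 L: 4.37.
hydrochloric acid: dilute stock: 42.8 mM × 4370 mL ÷ 4010 mM = 46.642 mL
L-arginine: V = C2·V2/C1 = 1.99 mM × 4370 mL ÷ 125 mM = 69.570 mL
potassium phosphate buffer: dilute stock: 6.47 mM × 4370 mL ÷ 178 mM = 158.842 mL
sodium carbonate: 0.835 g/L × 4.37 L = 3.649 g
thiamine hydrochloride: 15.9 mg/L × 4.37 L = 69.483 mg
potassium chloride: 5.3 g/L × 4.37 L = 23.161 g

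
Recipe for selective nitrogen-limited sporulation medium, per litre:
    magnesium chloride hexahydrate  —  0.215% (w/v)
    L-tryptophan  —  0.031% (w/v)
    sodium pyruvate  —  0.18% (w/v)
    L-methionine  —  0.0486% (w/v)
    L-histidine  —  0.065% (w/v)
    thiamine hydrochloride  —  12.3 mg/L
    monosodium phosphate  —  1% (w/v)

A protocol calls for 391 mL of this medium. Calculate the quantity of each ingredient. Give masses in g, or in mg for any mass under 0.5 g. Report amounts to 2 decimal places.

magnesium chloride hexahydrate 0.84 g; L-tryptophan 121.21 mg; sodium pyruvate 0.70 g; L-methionine 190.03 mg; L-histidine 254.15 mg; thiamine hydrochloride 4.81 mg; monosodium phosphate 3.91 g

Working volume: 391 mL = 0.391 L.
magnesium chloride hexahydrate: 0.215% w/v = 2.15 g/L → 2.15 × 0.391 L = 0.84 g
L-tryptophan: 0.031% w/v = 0.31 g/L → 0.31 × 0.391 L = 0.12121 g = 121.21 mg
sodium pyruvate: 0.18% w/v = 1.8 g/L → 1.8 × 0.391 L = 0.70 g
L-methionine: 0.0486 g per 100 mL × 391 mL ÷ 100 = 0.190026 g = 190.03 mg
L-histidine: 0.065% w/v = 0.65 g/L → 0.65 × 0.391 L = 0.25415 g = 254.15 mg
thiamine hydrochloride: 12.3 mg/L × 0.391 L = 4.81 mg
monosodium phosphate: 1% w/v = 10 g/L → 10 × 0.391 L = 3.91 g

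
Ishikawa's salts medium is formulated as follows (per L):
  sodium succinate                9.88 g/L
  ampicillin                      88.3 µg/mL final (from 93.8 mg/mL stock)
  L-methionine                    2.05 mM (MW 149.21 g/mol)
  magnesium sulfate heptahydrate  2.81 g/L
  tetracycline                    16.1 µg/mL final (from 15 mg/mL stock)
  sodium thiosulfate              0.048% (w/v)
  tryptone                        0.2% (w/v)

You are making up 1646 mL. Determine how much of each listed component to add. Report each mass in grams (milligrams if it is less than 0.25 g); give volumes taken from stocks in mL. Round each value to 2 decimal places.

sodium succinate 16.26 g; ampicillin 1.55 mL; L-methionine 0.50 g; magnesium sulfate heptahydrate 4.63 g; tetracycline 1.77 mL; sodium thiosulfate 0.79 g; tryptone 3.29 g

Working volume: 1646 mL = 1.646 L.
sodium succinate: 9.88 g/L × 1.646 L = 16.26 g
ampicillin: C1V1 = C2V2 → 88.3 µg/mL × 1646 mL ÷ 93800 µg/mL = 1.55 mL
L-methionine: 2.05 mmol/L × 149.21 g/mol × 1.646 L ÷ 1000 = 0.50 g
magnesium sulfate heptahydrate: 2.81 g/L × 1.646 L = 4.63 g
tetracycline: V = C2·V2/C1 = 16.1 µg/mL × 1646 mL ÷ 15000 µg/mL = 1.77 mL
sodium thiosulfate: 0.048% w/v = 0.48 g/L → 0.48 × 1.646 L = 0.79 g
tryptone: 0.2 g per 100 mL × 1646 mL ÷ 100 = 3.29 g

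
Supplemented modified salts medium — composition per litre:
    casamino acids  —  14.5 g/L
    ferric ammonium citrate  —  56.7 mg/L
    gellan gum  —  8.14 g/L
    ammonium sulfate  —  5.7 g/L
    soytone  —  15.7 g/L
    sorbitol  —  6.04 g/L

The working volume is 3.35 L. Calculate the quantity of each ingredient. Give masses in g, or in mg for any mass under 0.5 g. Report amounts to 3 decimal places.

casamino acids 48.575 g; ferric ammonium citrate 189.945 mg; gellan gum 27.269 g; ammonium sulfate 19.095 g; soytone 52.595 g; sorbitol 20.234 g

Working volume: 3.35 L.
casamino acids: 14.5 g/L × 3.35 L = 48.575 g
ferric ammonium citrate: 56.7 mg/L × 3.35 L = 189.945 mg
gellan gum: 8.14 g/L × 3.35 L = 27.269 g
ammonium sulfate: 5.7 g/L × 3.35 L = 19.095 g
soytone: 15.7 g/L × 3.35 L = 52.595 g
sorbitol: 6.04 g/L × 3.35 L = 20.234 g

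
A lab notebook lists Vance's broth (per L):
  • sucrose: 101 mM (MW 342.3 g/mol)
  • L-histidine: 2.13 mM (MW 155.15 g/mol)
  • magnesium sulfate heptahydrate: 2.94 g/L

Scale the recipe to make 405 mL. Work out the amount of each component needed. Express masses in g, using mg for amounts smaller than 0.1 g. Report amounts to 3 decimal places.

sucrose 14.002 g; L-histidine 0.134 g; magnesium sulfate heptahydrate 1.191 g

Scale factor relative to 1 L: 0.405.
sucrose: 101 mmol/L × 342.3 g/mol × 0.405 L ÷ 1000 = 14.002 g
L-histidine: 2.13 mmol/L × 155.15 g/mol × 0.405 L ÷ 1000 = 0.134 g
magnesium sulfate heptahydrate: 2.94 g/L × 0.405 L = 1.191 g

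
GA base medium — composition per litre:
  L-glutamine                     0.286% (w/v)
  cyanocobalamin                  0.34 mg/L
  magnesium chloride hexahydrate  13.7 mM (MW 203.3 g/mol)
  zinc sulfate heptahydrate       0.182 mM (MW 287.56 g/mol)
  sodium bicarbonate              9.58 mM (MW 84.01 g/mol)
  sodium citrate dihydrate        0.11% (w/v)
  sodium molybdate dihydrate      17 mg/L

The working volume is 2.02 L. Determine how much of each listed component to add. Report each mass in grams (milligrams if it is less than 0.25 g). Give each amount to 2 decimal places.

Scale factor relative to 1 L: 2.02.
L-glutamine: 0.286 g per 100 mL × 2020 mL ÷ 100 = 5.78 g
cyanocobalamin: 0.34 mg/L × 2.02 L = 0.69 mg
magnesium chloride hexahydrate: 13.7 mmol/L × 203.3 g/mol × 2.02 L ÷ 1000 = 5.63 g
zinc sulfate heptahydrate: 0.182 mmol/L × 287.56 mg/mmol × 2.02 L = 105.72 mg
sodium bicarbonate: 9.58 mmol/L × 84.01 g/mol × 2.02 L ÷ 1000 = 1.63 g
sodium citrate dihydrate: 0.11% w/v = 1.1 g/L → 1.1 × 2.02 L = 2.22 g
sodium molybdate dihydrate: 17 mg/L × 2.02 L = 34.34 mg

L-glutamine 5.78 g; cyanocobalamin 0.69 mg; magnesium chloride hexahydrate 5.63 g; zinc sulfate heptahydrate 105.72 mg; sodium bicarbonate 1.63 g; sodium citrate dihydrate 2.22 g; sodium molybdate dihydrate 34.34 mg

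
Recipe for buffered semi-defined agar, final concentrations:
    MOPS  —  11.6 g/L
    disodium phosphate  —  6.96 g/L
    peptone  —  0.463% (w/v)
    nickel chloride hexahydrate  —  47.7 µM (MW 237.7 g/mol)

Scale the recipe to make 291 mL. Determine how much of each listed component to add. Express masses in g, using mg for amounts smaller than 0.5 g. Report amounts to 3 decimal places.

MOPS 3.376 g; disodium phosphate 2.025 g; peptone 1.347 g; nickel chloride hexahydrate 3.299 mg

Scale factor relative to 1 L: 0.291.
MOPS: 11.6 g/L × 0.291 L = 3.376 g
disodium phosphate: 6.96 g/L × 0.291 L = 2.025 g
peptone: 0.463% w/v = 4.63 g/L → 4.63 × 0.291 L = 1.347 g
nickel chloride hexahydrate: 47.7 µmol/L × 237.7 g/mol × 0.291 L ÷ 1000 = 3.299 mg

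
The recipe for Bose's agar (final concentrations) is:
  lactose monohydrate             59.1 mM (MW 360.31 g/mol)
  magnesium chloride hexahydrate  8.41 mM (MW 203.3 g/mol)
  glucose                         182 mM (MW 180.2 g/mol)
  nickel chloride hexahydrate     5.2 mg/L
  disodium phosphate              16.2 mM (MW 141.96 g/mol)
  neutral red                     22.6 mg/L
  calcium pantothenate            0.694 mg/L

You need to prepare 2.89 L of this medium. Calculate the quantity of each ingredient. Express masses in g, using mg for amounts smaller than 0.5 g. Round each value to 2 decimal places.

lactose monohydrate 61.54 g; magnesium chloride hexahydrate 4.94 g; glucose 94.78 g; nickel chloride hexahydrate 15.03 mg; disodium phosphate 6.65 g; neutral red 65.31 mg; calcium pantothenate 2.01 mg

Working volume: 2.89 L.
lactose monohydrate: 59.1 mmol/L × 360.31 g/mol × 2.89 L ÷ 1000 = 61.54 g
magnesium chloride hexahydrate: 8.41 mmol/L × 203.3 g/mol × 2.89 L ÷ 1000 = 4.94 g
glucose: 182 mmol/L × 180.2 g/mol × 2.89 L ÷ 1000 = 94.78 g
nickel chloride hexahydrate: 5.2 mg/L × 2.89 L = 15.03 mg
disodium phosphate: 16.2 mmol/L × 141.96 g/mol × 2.89 L ÷ 1000 = 6.65 g
neutral red: 22.6 mg/L × 2.89 L = 65.31 mg
calcium pantothenate: 0.694 mg/L × 2.89 L = 2.01 mg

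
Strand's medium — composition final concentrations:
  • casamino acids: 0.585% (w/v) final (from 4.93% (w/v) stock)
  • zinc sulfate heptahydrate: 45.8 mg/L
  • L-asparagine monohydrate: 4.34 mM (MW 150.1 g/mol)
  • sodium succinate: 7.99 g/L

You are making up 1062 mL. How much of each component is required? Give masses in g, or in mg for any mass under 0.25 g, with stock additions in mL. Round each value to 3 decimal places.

casamino acids 126.018 mL; zinc sulfate heptahydrate 48.640 mg; L-asparagine monohydrate 0.692 g; sodium succinate 8.485 g

Working volume: 1062 mL = 1.062 L.
casamino acids: dilute stock: 0.585% ÷ 4.93% × 1062 mL = 126.018 mL
zinc sulfate heptahydrate: 45.8 mg/L × 1.062 L = 48.640 mg
L-asparagine monohydrate: 4.34 mmol/L × 150.1 g/mol × 1.062 L ÷ 1000 = 0.692 g
sodium succinate: 7.99 g/L × 1.062 L = 8.485 g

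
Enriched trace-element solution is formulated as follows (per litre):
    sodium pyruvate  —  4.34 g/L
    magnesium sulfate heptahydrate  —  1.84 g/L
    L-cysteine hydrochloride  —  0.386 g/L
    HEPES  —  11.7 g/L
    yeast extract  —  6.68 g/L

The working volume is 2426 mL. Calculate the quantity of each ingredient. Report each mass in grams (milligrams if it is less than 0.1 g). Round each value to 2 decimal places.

sodium pyruvate 10.53 g; magnesium sulfate heptahydrate 4.46 g; L-cysteine hydrochloride 0.94 g; HEPES 28.38 g; yeast extract 16.21 g

Working volume: 2426 mL = 2.426 L.
sodium pyruvate: 4.34 g/L × 2.426 L = 10.53 g
magnesium sulfate heptahydrate: 1.84 g/L × 2.426 L = 4.46 g
L-cysteine hydrochloride: 0.386 g/L × 2.426 L = 0.94 g
HEPES: 11.7 g/L × 2.426 L = 28.38 g
yeast extract: 6.68 g/L × 2.426 L = 16.21 g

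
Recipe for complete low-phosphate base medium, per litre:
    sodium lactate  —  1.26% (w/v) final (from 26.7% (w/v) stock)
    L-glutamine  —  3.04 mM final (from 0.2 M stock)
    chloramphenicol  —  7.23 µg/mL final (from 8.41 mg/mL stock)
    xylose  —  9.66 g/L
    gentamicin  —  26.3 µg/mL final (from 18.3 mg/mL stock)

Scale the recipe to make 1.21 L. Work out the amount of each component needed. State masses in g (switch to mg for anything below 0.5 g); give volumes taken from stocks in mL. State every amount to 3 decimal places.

sodium lactate 57.101 mL; L-glutamine 18.392 mL; chloramphenicol 1.040 mL; xylose 11.689 g; gentamicin 1.739 mL

Scale factor relative to 1 L: 1.21.
sodium lactate: C1V1 = C2V2 → 1.26% ÷ 26.7% × 1210 mL = 57.101 mL
L-glutamine: C1V1 = C2V2 → 3.04 mM × 1210 mL ÷ 200 mM = 18.392 mL
chloramphenicol: C1V1 = C2V2 → 7.23 µg/mL × 1210 mL ÷ 8410 µg/mL = 1.040 mL
xylose: 9.66 g/L × 1.21 L = 11.689 g
gentamicin: V = C2·V2/C1 = 26.3 µg/mL × 1210 mL ÷ 18300 µg/mL = 1.739 mL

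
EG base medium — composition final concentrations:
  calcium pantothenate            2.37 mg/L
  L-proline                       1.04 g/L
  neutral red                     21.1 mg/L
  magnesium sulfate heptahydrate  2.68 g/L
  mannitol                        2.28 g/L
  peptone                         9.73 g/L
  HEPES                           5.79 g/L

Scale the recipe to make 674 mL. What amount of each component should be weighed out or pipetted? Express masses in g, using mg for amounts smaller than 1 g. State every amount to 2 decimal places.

calcium pantothenate 1.60 mg; L-proline 700.96 mg; neutral red 14.22 mg; magnesium sulfate heptahydrate 1.81 g; mannitol 1.54 g; peptone 6.56 g; HEPES 3.90 g

Target volume = 674 mL = 0.674 L.
calcium pantothenate: 2.37 mg/L × 0.674 L = 1.60 mg
L-proline: 1.04 g/L × 0.674 L = 0.70096 g = 700.96 mg
neutral red: 21.1 mg/L × 0.674 L = 14.22 mg
magnesium sulfate heptahydrate: 2.68 g/L × 0.674 L = 1.81 g
mannitol: 2.28 g/L × 0.674 L = 1.54 g
peptone: 9.73 g/L × 0.674 L = 6.56 g
HEPES: 5.79 g/L × 0.674 L = 3.90 g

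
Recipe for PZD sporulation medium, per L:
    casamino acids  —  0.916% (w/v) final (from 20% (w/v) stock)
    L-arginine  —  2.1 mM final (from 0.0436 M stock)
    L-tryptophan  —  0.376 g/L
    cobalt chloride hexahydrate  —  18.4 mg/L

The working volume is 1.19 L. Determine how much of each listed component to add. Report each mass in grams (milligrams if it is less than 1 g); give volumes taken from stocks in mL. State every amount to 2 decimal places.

Scale factor relative to 1 L: 1.19.
casamino acids: V = C2·V2/C1 = 0.916% ÷ 20% × 1190 mL = 54.50 mL
L-arginine: dilute stock: 2.1 mM × 1190 mL ÷ 43.6 mM = 57.32 mL
L-tryptophan: 0.376 g/L × 1.19 L = 0.44744 g = 447.44 mg
cobalt chloride hexahydrate: 18.4 mg/L × 1.19 L = 21.90 mg

casamino acids 54.50 mL; L-arginine 57.32 mL; L-tryptophan 447.44 mg; cobalt chloride hexahydrate 21.90 mg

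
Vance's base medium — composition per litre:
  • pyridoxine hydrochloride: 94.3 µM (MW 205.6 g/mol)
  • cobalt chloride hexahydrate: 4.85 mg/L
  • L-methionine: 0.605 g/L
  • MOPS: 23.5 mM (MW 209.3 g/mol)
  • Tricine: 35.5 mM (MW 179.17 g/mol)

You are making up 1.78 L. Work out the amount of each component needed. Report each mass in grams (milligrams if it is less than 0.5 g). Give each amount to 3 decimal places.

pyridoxine hydrochloride 34.511 mg; cobalt chloride hexahydrate 8.633 mg; L-methionine 1.077 g; MOPS 8.755 g; Tricine 11.322 g

Scale factor relative to 1 L: 1.78.
pyridoxine hydrochloride: 94.3 µmol/L × 205.6 g/mol × 1.78 L ÷ 1000 = 34.511 mg
cobalt chloride hexahydrate: 4.85 mg/L × 1.78 L = 8.633 mg
L-methionine: 0.605 g/L × 1.78 L = 1.077 g
MOPS: 23.5 mmol/L × 209.3 g/mol × 1.78 L ÷ 1000 = 8.755 g
Tricine: 35.5 mmol/L × 179.17 g/mol × 1.78 L ÷ 1000 = 11.322 g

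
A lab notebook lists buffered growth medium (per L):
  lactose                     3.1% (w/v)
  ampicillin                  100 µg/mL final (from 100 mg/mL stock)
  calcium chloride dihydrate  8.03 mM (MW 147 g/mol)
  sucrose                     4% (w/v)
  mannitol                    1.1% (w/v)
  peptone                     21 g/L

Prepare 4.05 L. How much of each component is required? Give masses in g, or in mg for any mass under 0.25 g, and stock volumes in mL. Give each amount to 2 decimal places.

Scale factor relative to 1 L: 4.05.
lactose: 3.1 g per 100 mL × 4050 mL ÷ 100 = 125.55 g
ampicillin: C1V1 = C2V2 → 100 µg/mL × 4050 mL ÷ 100000 µg/mL = 4.05 mL
calcium chloride dihydrate: 8.03 mmol/L × 147 g/mol × 4.05 L ÷ 1000 = 4.78 g
sucrose: 4 g per 100 mL × 4050 mL ÷ 100 = 162.00 g
mannitol: 1.1 g per 100 mL × 4050 mL ÷ 100 = 44.55 g
peptone: 21 g/L × 4.05 L = 85.05 g

lactose 125.55 g; ampicillin 4.05 mL; calcium chloride dihydrate 4.78 g; sucrose 162.00 g; mannitol 44.55 g; peptone 85.05 g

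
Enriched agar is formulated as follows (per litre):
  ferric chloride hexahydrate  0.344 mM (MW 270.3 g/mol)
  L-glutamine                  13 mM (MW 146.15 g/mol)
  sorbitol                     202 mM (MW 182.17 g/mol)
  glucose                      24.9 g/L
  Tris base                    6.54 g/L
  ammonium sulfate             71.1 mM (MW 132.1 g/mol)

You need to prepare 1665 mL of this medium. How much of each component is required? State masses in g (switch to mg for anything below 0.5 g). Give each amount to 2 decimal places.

Target volume = 1665 mL = 1.665 L.
ferric chloride hexahydrate: 0.344 mmol/L × 270.3 mg/mmol × 1.665 L = 154.82 mg
L-glutamine: 13 mmol/L × 146.15 g/mol × 1.665 L ÷ 1000 = 3.16 g
sorbitol: 202 mmol/L × 182.17 g/mol × 1.665 L ÷ 1000 = 61.27 g
glucose: 24.9 g/L × 1.665 L = 41.46 g
Tris base: 6.54 g/L × 1.665 L = 10.89 g
ammonium sulfate: 71.1 mmol/L × 132.1 g/mol × 1.665 L ÷ 1000 = 15.64 g

ferric chloride hexahydrate 154.82 mg; L-glutamine 3.16 g; sorbitol 61.27 g; glucose 41.46 g; Tris base 10.89 g; ammonium sulfate 15.64 g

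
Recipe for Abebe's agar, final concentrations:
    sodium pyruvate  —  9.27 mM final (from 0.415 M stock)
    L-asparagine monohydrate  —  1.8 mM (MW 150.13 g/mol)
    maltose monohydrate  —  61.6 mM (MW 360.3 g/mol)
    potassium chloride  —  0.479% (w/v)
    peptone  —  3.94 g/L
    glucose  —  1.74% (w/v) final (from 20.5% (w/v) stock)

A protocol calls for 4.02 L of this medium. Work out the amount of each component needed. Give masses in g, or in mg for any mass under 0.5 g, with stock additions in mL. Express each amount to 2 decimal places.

Working volume: 4.02 L.
sodium pyruvate: C1V1 = C2V2 → 9.27 mM × 4020 mL ÷ 415 mM = 89.80 mL
L-asparagine monohydrate: 1.8 mmol/L × 150.13 g/mol × 4.02 L ÷ 1000 = 1.09 g
maltose monohydrate: 61.6 mmol/L × 360.3 g/mol × 4.02 L ÷ 1000 = 89.22 g
potassium chloride: 0.479 g per 100 mL × 4020 mL ÷ 100 = 19.26 g
peptone: 3.94 g/L × 4.02 L = 15.84 g
glucose: C1V1 = C2V2 → 1.74% ÷ 20.5% × 4020 mL = 341.21 mL

sodium pyruvate 89.80 mL; L-asparagine monohydrate 1.09 g; maltose monohydrate 89.22 g; potassium chloride 19.26 g; peptone 15.84 g; glucose 341.21 mL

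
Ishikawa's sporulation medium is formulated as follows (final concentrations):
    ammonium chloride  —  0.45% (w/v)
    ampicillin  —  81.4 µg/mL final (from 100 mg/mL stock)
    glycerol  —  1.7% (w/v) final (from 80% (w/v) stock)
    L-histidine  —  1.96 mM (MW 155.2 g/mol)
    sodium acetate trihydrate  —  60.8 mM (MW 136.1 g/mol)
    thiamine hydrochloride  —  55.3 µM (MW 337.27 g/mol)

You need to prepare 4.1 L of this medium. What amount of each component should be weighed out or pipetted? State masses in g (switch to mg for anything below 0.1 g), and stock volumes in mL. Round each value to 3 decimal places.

Scale factor relative to 1 L: 4.1.
ammonium chloride: 0.45 g per 100 mL × 4100 mL ÷ 100 = 18.450 g
ampicillin: dilute stock: 81.4 µg/mL × 4100 mL ÷ 100000 µg/mL = 3.337 mL
glycerol: C1V1 = C2V2 → 1.7% ÷ 80% × 4100 mL = 87.125 mL
L-histidine: 1.96 mmol/L × 155.2 g/mol × 4.1 L ÷ 1000 = 1.247 g
sodium acetate trihydrate: 60.8 mmol/L × 136.1 g/mol × 4.1 L ÷ 1000 = 33.927 g
thiamine hydrochloride: 55.3 µmol/L × 337.27 g/mol × 4.1 L ÷ 1000 = 76.469 mg

ammonium chloride 18.450 g; ampicillin 3.337 mL; glycerol 87.125 mL; L-histidine 1.247 g; sodium acetate trihydrate 33.927 g; thiamine hydrochloride 76.469 mg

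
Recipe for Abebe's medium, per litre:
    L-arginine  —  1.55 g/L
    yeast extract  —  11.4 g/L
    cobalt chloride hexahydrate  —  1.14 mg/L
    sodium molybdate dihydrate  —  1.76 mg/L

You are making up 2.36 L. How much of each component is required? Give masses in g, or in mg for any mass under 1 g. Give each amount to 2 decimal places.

L-arginine 3.66 g; yeast extract 26.90 g; cobalt chloride hexahydrate 2.69 mg; sodium molybdate dihydrate 4.15 mg

Scale factor relative to 1 L: 2.36.
L-arginine: 1.55 g/L × 2.36 L = 3.66 g
yeast extract: 11.4 g/L × 2.36 L = 26.90 g
cobalt chloride hexahydrate: 1.14 mg/L × 2.36 L = 2.69 mg
sodium molybdate dihydrate: 1.76 mg/L × 2.36 L = 4.15 mg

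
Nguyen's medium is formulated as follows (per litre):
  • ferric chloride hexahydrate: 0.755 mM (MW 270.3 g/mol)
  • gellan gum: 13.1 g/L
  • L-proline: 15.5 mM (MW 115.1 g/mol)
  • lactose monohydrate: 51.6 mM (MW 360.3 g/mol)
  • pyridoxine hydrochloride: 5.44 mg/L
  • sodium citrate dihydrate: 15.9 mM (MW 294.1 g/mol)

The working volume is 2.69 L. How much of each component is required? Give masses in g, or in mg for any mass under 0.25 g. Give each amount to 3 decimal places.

ferric chloride hexahydrate 0.549 g; gellan gum 35.239 g; L-proline 4.799 g; lactose monohydrate 50.011 g; pyridoxine hydrochloride 14.634 mg; sodium citrate dihydrate 12.579 g

Working volume: 2.69 L.
ferric chloride hexahydrate: 0.755 mmol/L × 270.3 g/mol × 2.69 L ÷ 1000 = 0.549 g
gellan gum: 13.1 g/L × 2.69 L = 35.239 g
L-proline: 15.5 mmol/L × 115.1 g/mol × 2.69 L ÷ 1000 = 4.799 g
lactose monohydrate: 51.6 mmol/L × 360.3 g/mol × 2.69 L ÷ 1000 = 50.011 g
pyridoxine hydrochloride: 5.44 mg/L × 2.69 L = 14.634 mg
sodium citrate dihydrate: 15.9 mmol/L × 294.1 g/mol × 2.69 L ÷ 1000 = 12.579 g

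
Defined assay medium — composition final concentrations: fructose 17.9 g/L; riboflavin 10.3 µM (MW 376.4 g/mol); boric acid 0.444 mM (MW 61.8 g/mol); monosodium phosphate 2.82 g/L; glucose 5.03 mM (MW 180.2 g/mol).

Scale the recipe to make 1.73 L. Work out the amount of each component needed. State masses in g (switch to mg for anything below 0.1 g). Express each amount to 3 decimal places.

fructose 30.967 g; riboflavin 6.707 mg; boric acid 47.470 mg; monosodium phosphate 4.879 g; glucose 1.568 g

Scale factor relative to 1 L: 1.73.
fructose: 17.9 g/L × 1.73 L = 30.967 g
riboflavin: 10.3 µmol/L × 376.4 g/mol × 1.73 L ÷ 1000 = 6.707 mg
boric acid: 0.444 mmol/L × 61.8 mg/mmol × 1.73 L = 47.470 mg
monosodium phosphate: 2.82 g/L × 1.73 L = 4.879 g
glucose: 5.03 mmol/L × 180.2 g/mol × 1.73 L ÷ 1000 = 1.568 g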